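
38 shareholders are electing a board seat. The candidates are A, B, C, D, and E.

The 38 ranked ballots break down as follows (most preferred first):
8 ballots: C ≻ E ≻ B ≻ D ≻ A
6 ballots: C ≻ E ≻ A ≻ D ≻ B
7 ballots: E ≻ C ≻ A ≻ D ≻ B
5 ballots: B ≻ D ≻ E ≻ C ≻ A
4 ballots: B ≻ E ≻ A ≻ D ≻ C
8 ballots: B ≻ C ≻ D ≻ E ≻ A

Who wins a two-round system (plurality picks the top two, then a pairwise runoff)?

Round 1 first-place votes: A 0, B 17, C 14, D 0, E 7. B and C advance.
Runoff: B is ranked above C on 17 ballots, C above B on 21.

C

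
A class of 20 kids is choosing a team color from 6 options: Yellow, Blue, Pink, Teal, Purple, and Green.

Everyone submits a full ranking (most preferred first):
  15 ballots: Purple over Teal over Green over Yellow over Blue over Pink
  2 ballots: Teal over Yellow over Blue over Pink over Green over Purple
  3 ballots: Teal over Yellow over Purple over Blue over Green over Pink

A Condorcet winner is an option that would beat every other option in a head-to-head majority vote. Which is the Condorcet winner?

Purple

Purple vs Yellow: 15–5
Purple vs Blue: 18–2
Purple vs Pink: 18–2
Purple vs Teal: 15–5
Purple vs Green: 18–2
Purple beats every other option.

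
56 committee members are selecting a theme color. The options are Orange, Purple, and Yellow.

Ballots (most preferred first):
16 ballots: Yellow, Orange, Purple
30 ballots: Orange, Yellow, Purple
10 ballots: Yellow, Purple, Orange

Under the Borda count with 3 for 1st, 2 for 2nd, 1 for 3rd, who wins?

Orange: 16×2 + 30×3 + 10×1 = 132
Purple: 16×1 + 30×1 + 10×2 = 66
Yellow: 16×3 + 30×2 + 10×3 = 138

Yellow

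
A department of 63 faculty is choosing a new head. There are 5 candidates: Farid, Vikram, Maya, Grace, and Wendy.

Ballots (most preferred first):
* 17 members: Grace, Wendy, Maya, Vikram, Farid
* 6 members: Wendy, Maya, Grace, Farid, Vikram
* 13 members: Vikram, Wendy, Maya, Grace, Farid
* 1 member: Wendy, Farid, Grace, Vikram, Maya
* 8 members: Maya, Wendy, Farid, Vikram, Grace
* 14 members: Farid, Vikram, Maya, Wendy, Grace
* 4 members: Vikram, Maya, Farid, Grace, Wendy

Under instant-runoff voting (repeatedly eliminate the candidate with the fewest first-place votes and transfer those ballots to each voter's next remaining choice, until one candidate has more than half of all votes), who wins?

Grace

Round 1: Farid 14, Vikram 17, Maya 8, Grace 17, Wendy 7. Wendy eliminated.
Round 2: Farid 15, Vikram 17, Maya 14, Grace 17. Maya eliminated.
Round 3: Farid 23, Vikram 17, Grace 23. Vikram eliminated.
Round 4: Farid 27, Grace 36. Grace has a majority (≥32).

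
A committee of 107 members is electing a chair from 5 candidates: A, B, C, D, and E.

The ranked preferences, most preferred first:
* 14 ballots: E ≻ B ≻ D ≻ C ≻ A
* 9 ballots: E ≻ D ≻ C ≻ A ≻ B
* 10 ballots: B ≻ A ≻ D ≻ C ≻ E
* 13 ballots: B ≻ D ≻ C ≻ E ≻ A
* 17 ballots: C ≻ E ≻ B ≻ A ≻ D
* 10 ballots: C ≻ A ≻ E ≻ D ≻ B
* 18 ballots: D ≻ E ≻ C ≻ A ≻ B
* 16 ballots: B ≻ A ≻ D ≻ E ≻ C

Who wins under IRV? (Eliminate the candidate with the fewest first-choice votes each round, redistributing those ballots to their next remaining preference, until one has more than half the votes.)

E

Round 1: A 0, B 39, C 27, D 18, E 23. A eliminated.
Round 2: B 39, C 27, D 18, E 23. D eliminated.
Round 3: B 39, C 27, E 41. C eliminated.
Round 4: B 39, E 68. E has a majority (≥54).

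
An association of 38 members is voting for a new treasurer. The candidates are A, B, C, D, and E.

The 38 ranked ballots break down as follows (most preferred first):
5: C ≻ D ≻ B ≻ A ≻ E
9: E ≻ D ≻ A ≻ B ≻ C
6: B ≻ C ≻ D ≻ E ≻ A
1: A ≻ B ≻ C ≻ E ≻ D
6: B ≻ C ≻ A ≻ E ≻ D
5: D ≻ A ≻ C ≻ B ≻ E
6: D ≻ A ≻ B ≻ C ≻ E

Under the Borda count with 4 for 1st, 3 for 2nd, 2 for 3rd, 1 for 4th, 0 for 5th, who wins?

D

A: 5×1 + 9×2 + 6×0 + 1×4 + 6×2 + 5×3 + 6×3 = 72
B: 5×2 + 9×1 + 6×4 + 1×3 + 6×4 + 5×1 + 6×2 = 87
C: 5×4 + 9×0 + 6×3 + 1×2 + 6×3 + 5×2 + 6×1 = 74
D: 5×3 + 9×3 + 6×2 + 1×0 + 6×0 + 5×4 + 6×4 = 98
E: 5×0 + 9×4 + 6×1 + 1×1 + 6×1 + 5×0 + 6×0 = 49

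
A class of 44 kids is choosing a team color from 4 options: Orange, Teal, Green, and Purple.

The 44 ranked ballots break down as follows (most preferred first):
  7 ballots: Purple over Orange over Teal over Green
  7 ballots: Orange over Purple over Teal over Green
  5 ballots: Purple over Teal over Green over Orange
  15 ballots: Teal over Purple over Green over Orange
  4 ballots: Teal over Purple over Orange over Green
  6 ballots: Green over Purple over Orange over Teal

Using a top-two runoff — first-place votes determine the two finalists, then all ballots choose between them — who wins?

Round 1 first-place votes: Orange 7, Teal 19, Green 6, Purple 12. Teal and Purple advance.
Runoff: Teal is ranked above Purple on 19 ballots, Purple above Teal on 25.

Purple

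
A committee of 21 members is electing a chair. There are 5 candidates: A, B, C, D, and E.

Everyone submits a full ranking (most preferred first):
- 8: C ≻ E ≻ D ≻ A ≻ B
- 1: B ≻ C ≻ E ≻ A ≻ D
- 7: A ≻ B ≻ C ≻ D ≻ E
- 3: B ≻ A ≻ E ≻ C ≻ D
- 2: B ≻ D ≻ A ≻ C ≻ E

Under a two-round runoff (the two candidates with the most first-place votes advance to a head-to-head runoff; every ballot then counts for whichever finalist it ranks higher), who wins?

Round 1 first-place votes: A 7, B 6, C 8, D 0, E 0. C and A advance.
Runoff: C is ranked above A on 9 ballots, A above C on 12.

A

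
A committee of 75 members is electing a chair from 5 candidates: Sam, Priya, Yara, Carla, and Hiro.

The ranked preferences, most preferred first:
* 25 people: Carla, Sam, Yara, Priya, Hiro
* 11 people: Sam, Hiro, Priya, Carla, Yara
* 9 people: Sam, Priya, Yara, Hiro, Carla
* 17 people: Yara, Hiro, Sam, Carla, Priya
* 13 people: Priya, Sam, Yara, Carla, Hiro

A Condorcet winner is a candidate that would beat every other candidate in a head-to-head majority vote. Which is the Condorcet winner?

Sam vs Priya: 62–13
Sam vs Yara: 58–17
Sam vs Carla: 50–25
Sam vs Hiro: 58–17
Sam beats every other candidate.

Sam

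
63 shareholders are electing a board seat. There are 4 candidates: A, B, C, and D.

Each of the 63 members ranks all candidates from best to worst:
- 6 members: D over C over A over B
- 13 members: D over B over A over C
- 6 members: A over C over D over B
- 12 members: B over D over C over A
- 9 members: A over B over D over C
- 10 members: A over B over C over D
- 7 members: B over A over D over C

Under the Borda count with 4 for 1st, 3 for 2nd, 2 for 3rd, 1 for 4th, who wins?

B

A: 6×2 + 13×2 + 6×4 + 12×1 + 9×4 + 10×4 + 7×3 = 171
B: 6×1 + 13×3 + 6×1 + 12×4 + 9×3 + 10×3 + 7×4 = 184
C: 6×3 + 13×1 + 6×3 + 12×2 + 9×1 + 10×2 + 7×1 = 109
D: 6×4 + 13×4 + 6×2 + 12×3 + 9×2 + 10×1 + 7×2 = 166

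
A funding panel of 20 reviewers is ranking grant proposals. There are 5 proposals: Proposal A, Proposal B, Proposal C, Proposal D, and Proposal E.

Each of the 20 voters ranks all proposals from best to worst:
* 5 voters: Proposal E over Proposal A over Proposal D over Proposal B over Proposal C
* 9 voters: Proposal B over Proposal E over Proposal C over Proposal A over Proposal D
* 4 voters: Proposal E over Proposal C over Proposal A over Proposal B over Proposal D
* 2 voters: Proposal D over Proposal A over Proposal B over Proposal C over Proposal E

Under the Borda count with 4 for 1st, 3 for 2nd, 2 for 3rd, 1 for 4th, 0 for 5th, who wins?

Proposal A: 5×3 + 9×1 + 4×2 + 2×3 = 38
Proposal B: 5×1 + 9×4 + 4×1 + 2×2 = 49
Proposal C: 5×0 + 9×2 + 4×3 + 2×1 = 32
Proposal D: 5×2 + 9×0 + 4×0 + 2×4 = 18
Proposal E: 5×4 + 9×3 + 4×4 + 2×0 = 63

Proposal E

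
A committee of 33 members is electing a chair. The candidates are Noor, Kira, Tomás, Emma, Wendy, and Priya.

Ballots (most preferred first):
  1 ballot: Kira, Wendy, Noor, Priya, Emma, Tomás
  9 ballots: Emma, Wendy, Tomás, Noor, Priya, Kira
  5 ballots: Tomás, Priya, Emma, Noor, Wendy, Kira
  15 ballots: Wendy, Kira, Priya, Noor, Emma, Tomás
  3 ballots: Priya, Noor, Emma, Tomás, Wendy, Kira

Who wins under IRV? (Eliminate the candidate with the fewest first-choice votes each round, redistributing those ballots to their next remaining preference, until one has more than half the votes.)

Round 1: Noor 0, Kira 1, Tomás 5, Emma 9, Wendy 15, Priya 3. Noor eliminated.
Round 2: Kira 1, Tomás 5, Emma 9, Wendy 15, Priya 3. Kira eliminated.
Round 3: Tomás 5, Emma 9, Wendy 16, Priya 3. Priya eliminated.
Round 4: Tomás 5, Emma 12, Wendy 16. Tomás eliminated.
Round 5: Emma 17, Wendy 16. Emma has a majority (≥17).

Emma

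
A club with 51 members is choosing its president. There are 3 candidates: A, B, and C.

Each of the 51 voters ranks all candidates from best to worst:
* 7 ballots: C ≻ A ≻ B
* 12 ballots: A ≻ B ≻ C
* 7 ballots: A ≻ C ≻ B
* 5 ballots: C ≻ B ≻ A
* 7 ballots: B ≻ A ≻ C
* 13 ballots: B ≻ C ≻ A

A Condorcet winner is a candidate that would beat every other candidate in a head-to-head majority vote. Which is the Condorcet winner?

A

A vs B: 26–25
A vs C: 26–25
A beats every other candidate.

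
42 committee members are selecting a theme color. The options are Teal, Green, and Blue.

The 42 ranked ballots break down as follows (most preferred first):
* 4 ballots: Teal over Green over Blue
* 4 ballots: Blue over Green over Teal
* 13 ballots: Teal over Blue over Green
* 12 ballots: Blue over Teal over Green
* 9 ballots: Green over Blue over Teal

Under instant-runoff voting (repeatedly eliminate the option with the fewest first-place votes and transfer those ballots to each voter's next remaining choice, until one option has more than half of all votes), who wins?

Round 1: Teal 17, Green 9, Blue 16. Green eliminated.
Round 2: Teal 17, Blue 25. Blue has a majority (≥22).

Blue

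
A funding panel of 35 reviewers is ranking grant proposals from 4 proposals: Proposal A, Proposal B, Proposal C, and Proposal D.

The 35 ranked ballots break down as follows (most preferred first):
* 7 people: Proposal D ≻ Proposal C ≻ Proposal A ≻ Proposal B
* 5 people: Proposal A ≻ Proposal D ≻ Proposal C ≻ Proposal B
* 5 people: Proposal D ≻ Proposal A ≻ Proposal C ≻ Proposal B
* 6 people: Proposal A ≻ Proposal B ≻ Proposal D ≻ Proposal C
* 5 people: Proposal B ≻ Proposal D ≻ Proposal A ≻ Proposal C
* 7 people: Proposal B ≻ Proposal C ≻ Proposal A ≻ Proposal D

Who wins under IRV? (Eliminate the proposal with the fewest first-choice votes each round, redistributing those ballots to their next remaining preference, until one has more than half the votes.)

Round 1: Proposal A 11, Proposal B 12, Proposal C 0, Proposal D 12. Proposal C eliminated.
Round 2: Proposal A 11, Proposal B 12, Proposal D 12. Proposal A eliminated.
Round 3: Proposal B 18, Proposal D 17. Proposal B has a majority (≥18).

Proposal B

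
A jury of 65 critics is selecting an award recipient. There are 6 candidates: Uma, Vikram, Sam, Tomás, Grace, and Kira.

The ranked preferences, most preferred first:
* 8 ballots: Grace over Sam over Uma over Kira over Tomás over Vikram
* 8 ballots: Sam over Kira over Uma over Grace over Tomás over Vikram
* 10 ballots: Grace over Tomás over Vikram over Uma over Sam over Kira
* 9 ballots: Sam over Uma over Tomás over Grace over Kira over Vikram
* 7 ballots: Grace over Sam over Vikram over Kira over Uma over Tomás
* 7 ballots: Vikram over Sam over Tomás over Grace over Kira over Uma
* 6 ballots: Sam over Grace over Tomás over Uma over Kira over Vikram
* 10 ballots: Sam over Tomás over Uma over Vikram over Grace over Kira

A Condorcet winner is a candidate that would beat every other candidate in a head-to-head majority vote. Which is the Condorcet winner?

Sam vs Uma: 55–10
Sam vs Vikram: 48–17
Sam vs Tomás: 55–10
Sam vs Grace: 40–25
Sam vs Kira: 65–0
Sam beats every other candidate.

Sam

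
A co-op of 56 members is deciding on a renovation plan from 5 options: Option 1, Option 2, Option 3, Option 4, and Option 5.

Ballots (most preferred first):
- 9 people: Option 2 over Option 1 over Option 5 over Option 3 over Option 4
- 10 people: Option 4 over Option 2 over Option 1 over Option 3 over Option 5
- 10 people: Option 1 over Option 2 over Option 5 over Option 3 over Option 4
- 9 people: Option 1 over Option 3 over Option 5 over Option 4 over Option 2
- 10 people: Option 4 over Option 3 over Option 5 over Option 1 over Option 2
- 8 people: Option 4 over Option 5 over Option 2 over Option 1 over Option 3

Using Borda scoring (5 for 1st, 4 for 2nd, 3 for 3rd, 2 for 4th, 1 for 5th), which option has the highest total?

Option 1: 9×4 + 10×3 + 10×5 + 9×5 + 10×2 + 8×2 = 197
Option 2: 9×5 + 10×4 + 10×4 + 9×1 + 10×1 + 8×3 = 168
Option 3: 9×2 + 10×2 + 10×2 + 9×4 + 10×4 + 8×1 = 142
Option 4: 9×1 + 10×5 + 10×1 + 9×2 + 10×5 + 8×5 = 177
Option 5: 9×3 + 10×1 + 10×3 + 9×3 + 10×3 + 8×4 = 156

Option 1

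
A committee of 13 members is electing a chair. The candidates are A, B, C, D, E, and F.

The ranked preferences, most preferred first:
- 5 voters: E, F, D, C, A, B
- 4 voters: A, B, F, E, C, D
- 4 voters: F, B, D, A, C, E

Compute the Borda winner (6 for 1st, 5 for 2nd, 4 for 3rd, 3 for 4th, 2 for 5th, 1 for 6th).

F

A: 5×2 + 4×6 + 4×3 = 46
B: 5×1 + 4×5 + 4×5 = 45
C: 5×3 + 4×2 + 4×2 = 31
D: 5×4 + 4×1 + 4×4 = 40
E: 5×6 + 4×3 + 4×1 = 46
F: 5×5 + 4×4 + 4×6 = 65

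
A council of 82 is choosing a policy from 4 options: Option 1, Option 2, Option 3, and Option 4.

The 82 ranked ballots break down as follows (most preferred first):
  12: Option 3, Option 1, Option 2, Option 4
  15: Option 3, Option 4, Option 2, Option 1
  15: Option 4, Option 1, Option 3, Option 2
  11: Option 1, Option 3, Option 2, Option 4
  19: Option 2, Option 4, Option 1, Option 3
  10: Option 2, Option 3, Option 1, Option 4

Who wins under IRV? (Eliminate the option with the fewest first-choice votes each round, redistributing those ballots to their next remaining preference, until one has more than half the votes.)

Round 1: Option 1 11, Option 2 29, Option 3 27, Option 4 15. Option 1 eliminated.
Round 2: Option 2 29, Option 3 38, Option 4 15. Option 4 eliminated.
Round 3: Option 2 29, Option 3 53. Option 3 has a majority (≥42).

Option 3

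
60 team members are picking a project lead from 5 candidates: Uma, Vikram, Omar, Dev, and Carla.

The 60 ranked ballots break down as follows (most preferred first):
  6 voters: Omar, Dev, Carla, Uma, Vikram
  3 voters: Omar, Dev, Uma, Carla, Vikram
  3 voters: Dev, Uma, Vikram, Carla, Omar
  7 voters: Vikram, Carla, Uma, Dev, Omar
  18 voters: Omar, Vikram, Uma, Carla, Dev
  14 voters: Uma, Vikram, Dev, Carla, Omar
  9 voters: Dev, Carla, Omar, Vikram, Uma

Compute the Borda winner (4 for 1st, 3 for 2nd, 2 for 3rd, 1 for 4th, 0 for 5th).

Vikram

Uma: 6×1 + 3×2 + 3×3 + 7×2 + 18×2 + 14×4 + 9×0 = 127
Vikram: 6×0 + 3×0 + 3×2 + 7×4 + 18×3 + 14×3 + 9×1 = 139
Omar: 6×4 + 3×4 + 3×0 + 7×0 + 18×4 + 14×0 + 9×2 = 126
Dev: 6×3 + 3×3 + 3×4 + 7×1 + 18×0 + 14×2 + 9×4 = 110
Carla: 6×2 + 3×1 + 3×1 + 7×3 + 18×1 + 14×1 + 9×3 = 98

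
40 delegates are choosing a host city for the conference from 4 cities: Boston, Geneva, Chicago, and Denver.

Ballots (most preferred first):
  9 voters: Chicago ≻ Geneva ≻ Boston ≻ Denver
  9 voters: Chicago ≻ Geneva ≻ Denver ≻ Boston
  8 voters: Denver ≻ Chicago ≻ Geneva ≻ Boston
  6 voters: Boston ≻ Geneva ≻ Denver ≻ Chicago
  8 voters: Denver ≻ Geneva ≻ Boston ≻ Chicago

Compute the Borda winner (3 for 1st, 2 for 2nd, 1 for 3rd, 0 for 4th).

Geneva

Boston: 9×1 + 9×0 + 8×0 + 6×3 + 8×1 = 35
Geneva: 9×2 + 9×2 + 8×1 + 6×2 + 8×2 = 72
Chicago: 9×3 + 9×3 + 8×2 + 6×0 + 8×0 = 70
Denver: 9×0 + 9×1 + 8×3 + 6×1 + 8×3 = 63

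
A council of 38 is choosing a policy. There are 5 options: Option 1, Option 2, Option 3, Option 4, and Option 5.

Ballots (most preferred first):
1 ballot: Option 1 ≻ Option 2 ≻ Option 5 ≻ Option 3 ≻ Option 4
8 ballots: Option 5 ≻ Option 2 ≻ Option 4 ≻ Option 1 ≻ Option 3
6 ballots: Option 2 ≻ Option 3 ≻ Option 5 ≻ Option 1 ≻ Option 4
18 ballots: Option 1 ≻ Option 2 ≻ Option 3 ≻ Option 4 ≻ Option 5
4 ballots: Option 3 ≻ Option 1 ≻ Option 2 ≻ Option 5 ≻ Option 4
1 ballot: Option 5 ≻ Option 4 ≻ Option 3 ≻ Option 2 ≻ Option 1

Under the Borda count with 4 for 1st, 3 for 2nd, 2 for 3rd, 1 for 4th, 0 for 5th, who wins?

Option 1: 1×4 + 8×1 + 6×1 + 18×4 + 4×3 + 1×0 = 102
Option 2: 1×3 + 8×3 + 6×4 + 18×3 + 4×2 + 1×1 = 114
Option 3: 1×1 + 8×0 + 6×3 + 18×2 + 4×4 + 1×2 = 73
Option 4: 1×0 + 8×2 + 6×0 + 18×1 + 4×0 + 1×3 = 37
Option 5: 1×2 + 8×4 + 6×2 + 18×0 + 4×1 + 1×4 = 54

Option 2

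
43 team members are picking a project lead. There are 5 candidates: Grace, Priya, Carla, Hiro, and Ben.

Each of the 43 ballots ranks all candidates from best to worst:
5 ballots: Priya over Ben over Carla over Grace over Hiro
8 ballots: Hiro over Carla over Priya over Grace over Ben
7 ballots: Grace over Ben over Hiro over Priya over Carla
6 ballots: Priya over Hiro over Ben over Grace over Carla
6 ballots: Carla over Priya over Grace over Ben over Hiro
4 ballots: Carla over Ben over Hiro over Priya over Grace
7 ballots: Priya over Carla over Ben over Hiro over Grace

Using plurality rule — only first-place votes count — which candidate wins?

First-place votes: Grace 7, Priya 18, Carla 10, Hiro 8, Ben 0.

Priya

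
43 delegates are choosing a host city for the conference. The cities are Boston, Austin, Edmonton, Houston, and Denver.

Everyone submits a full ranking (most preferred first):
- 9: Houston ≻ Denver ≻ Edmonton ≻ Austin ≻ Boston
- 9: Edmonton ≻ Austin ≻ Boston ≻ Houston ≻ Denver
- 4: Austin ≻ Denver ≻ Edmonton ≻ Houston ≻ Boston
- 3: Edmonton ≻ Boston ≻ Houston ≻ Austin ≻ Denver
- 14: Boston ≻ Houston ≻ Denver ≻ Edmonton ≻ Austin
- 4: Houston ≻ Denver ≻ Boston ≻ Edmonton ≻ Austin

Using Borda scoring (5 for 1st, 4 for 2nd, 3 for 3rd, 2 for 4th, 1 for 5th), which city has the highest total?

Boston: 9×1 + 9×3 + 4×1 + 3×4 + 14×5 + 4×3 = 134
Austin: 9×2 + 9×4 + 4×5 + 3×2 + 14×1 + 4×1 = 98
Edmonton: 9×3 + 9×5 + 4×3 + 3×5 + 14×2 + 4×2 = 135
Houston: 9×5 + 9×2 + 4×2 + 3×3 + 14×4 + 4×5 = 156
Denver: 9×4 + 9×1 + 4×4 + 3×1 + 14×3 + 4×4 = 122

Houston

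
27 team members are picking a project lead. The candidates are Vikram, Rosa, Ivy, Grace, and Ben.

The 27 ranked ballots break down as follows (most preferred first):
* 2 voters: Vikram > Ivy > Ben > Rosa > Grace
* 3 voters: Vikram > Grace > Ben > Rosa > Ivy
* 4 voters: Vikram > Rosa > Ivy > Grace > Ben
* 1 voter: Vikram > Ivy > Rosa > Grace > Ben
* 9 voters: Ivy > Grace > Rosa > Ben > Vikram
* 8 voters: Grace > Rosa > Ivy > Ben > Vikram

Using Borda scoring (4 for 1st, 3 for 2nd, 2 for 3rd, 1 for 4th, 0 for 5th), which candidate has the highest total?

Grace

Vikram: 2×4 + 3×4 + 4×4 + 1×4 + 9×0 + 8×0 = 40
Rosa: 2×1 + 3×1 + 4×3 + 1×2 + 9×2 + 8×3 = 61
Ivy: 2×3 + 3×0 + 4×2 + 1×3 + 9×4 + 8×2 = 69
Grace: 2×0 + 3×3 + 4×1 + 1×1 + 9×3 + 8×4 = 73
Ben: 2×2 + 3×2 + 4×0 + 1×0 + 9×1 + 8×1 = 27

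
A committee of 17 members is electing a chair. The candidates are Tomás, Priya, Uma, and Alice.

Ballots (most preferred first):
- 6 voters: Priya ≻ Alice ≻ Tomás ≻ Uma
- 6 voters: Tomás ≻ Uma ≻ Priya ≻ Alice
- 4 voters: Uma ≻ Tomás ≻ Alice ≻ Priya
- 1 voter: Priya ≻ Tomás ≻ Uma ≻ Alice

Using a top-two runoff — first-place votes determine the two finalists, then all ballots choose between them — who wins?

Tomás

Round 1 first-place votes: Tomás 6, Priya 7, Uma 4, Alice 0. Priya and Tomás advance.
Runoff: Priya is ranked above Tomás on 7 ballots, Tomás above Priya on 10.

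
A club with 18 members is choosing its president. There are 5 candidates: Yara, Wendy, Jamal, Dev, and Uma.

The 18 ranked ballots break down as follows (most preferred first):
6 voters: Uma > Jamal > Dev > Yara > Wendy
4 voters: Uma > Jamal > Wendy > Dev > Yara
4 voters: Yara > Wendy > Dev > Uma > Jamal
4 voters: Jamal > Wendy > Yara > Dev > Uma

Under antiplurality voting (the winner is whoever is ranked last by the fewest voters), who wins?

Dev

Last-place votes: Yara 4, Wendy 6, Jamal 4, Dev 0, Uma 4.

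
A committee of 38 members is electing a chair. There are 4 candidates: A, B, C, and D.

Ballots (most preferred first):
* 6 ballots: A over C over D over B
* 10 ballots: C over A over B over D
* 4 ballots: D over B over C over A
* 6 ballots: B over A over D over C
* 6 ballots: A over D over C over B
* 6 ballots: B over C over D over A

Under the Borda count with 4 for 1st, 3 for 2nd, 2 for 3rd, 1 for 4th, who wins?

A

A: 6×4 + 10×3 + 4×1 + 6×3 + 6×4 + 6×1 = 106
B: 6×1 + 10×2 + 4×3 + 6×4 + 6×1 + 6×4 = 92
C: 6×3 + 10×4 + 4×2 + 6×1 + 6×2 + 6×3 = 102
D: 6×2 + 10×1 + 4×4 + 6×2 + 6×3 + 6×2 = 80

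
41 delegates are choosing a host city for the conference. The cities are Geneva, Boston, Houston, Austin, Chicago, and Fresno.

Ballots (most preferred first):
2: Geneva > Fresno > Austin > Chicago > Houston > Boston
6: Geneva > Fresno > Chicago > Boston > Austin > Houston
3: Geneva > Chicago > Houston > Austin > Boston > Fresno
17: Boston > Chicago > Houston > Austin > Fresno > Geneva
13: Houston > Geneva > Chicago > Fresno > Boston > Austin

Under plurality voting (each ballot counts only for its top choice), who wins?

First-place votes: Geneva 11, Boston 17, Houston 13, Austin 0, Chicago 0, Fresno 0.

Boston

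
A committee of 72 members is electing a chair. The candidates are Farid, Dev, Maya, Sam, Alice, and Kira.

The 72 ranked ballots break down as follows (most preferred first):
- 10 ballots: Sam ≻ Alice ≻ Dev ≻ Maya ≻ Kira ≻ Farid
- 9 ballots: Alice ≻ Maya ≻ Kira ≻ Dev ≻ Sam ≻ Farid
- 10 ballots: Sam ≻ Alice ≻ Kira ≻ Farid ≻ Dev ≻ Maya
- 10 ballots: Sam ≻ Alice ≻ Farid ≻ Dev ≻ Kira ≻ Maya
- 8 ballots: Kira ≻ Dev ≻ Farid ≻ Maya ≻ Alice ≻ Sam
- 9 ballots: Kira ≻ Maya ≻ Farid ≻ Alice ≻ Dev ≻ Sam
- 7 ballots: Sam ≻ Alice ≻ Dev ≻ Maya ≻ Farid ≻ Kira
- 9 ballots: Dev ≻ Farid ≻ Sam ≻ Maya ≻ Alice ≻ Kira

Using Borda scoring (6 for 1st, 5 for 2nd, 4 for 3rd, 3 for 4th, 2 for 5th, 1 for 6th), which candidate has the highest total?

Alice

Farid: 10×1 + 9×1 + 10×3 + 10×4 + 8×4 + 9×4 + 7×2 + 9×5 = 216
Dev: 10×4 + 9×3 + 10×2 + 10×3 + 8×5 + 9×2 + 7×4 + 9×6 = 257
Maya: 10×3 + 9×5 + 10×1 + 10×1 + 8×3 + 9×5 + 7×3 + 9×3 = 212
Sam: 10×6 + 9×2 + 10×6 + 10×6 + 8×1 + 9×1 + 7×6 + 9×4 = 293
Alice: 10×5 + 9×6 + 10×5 + 10×5 + 8×2 + 9×3 + 7×5 + 9×2 = 300
Kira: 10×2 + 9×4 + 10×4 + 10×2 + 8×6 + 9×6 + 7×1 + 9×1 = 234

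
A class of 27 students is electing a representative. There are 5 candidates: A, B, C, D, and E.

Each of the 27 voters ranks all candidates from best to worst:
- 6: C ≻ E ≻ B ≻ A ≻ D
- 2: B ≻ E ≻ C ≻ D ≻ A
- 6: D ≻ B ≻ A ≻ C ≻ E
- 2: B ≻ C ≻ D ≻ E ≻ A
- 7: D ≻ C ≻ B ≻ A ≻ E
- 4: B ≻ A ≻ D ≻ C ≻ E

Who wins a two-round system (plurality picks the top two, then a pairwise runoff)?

Round 1 first-place votes: A 0, B 8, C 6, D 13, E 0. D and B advance.
Runoff: D is ranked above B on 13 ballots, B above D on 14.

B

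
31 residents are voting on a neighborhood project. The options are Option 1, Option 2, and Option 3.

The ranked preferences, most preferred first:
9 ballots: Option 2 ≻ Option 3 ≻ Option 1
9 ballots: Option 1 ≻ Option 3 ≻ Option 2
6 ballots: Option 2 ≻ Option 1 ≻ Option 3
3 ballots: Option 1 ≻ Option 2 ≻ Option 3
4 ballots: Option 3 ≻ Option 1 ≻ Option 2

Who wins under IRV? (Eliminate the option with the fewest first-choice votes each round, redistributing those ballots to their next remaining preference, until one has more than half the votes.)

Option 1

Round 1: Option 1 12, Option 2 15, Option 3 4. Option 3 eliminated.
Round 2: Option 1 16, Option 2 15. Option 1 has a majority (≥16).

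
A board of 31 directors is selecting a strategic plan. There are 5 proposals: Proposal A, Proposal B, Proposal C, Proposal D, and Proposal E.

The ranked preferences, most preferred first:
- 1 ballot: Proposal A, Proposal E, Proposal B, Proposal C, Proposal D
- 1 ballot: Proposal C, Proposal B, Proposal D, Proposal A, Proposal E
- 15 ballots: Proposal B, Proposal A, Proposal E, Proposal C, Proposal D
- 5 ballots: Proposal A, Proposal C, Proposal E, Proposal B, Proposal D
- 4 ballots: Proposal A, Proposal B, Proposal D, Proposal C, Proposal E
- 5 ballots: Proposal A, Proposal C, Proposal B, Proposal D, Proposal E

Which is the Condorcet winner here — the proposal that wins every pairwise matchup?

Proposal B vs Proposal A: 16–15
Proposal B vs Proposal C: 20–11
Proposal B vs Proposal D: 31–0
Proposal B vs Proposal E: 25–6
Proposal B beats every other proposal.

Proposal B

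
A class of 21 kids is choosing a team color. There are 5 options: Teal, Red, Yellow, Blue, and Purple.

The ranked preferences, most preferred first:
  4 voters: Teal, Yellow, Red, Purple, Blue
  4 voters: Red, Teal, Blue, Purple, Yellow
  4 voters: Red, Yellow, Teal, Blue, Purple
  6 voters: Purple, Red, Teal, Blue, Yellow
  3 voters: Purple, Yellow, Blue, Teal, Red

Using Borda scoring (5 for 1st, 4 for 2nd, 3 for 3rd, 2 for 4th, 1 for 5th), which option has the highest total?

Red

Teal: 4×5 + 4×4 + 4×3 + 6×3 + 3×2 = 72
Red: 4×3 + 4×5 + 4×5 + 6×4 + 3×1 = 79
Yellow: 4×4 + 4×1 + 4×4 + 6×1 + 3×4 = 54
Blue: 4×1 + 4×3 + 4×2 + 6×2 + 3×3 = 45
Purple: 4×2 + 4×2 + 4×1 + 6×5 + 3×5 = 65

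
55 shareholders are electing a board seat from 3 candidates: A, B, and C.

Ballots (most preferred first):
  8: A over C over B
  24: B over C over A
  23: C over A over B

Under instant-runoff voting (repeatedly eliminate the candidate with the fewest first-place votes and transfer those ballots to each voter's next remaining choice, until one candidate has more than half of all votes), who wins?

C

Round 1: A 8, B 24, C 23. A eliminated.
Round 2: B 24, C 31. C has a majority (≥28).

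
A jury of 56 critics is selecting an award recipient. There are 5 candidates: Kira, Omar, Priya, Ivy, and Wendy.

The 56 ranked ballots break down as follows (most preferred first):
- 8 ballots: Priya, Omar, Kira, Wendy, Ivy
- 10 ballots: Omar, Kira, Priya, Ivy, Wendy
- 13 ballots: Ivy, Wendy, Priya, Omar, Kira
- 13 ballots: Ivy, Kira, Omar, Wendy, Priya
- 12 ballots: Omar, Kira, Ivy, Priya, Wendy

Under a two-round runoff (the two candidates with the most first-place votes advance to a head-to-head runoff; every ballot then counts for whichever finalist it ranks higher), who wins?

Round 1 first-place votes: Kira 0, Omar 22, Priya 8, Ivy 26, Wendy 0. Ivy and Omar advance.
Runoff: Ivy is ranked above Omar on 26 ballots, Omar above Ivy on 30.

Omar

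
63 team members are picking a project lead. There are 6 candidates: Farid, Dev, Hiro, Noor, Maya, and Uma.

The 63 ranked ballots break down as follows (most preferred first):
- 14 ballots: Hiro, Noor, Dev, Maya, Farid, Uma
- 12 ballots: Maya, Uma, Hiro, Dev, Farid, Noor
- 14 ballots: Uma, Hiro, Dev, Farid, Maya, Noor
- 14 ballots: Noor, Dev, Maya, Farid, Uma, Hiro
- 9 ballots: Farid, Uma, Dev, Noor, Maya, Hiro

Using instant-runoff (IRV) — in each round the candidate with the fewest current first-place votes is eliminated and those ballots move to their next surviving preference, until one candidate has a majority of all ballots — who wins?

Uma

Round 1: Farid 9, Dev 0, Hiro 14, Noor 14, Maya 12, Uma 14. Dev eliminated.
Round 2: Farid 9, Hiro 14, Noor 14, Maya 12, Uma 14. Farid eliminated.
Round 3: Hiro 14, Noor 14, Maya 12, Uma 23. Maya eliminated.
Round 4: Hiro 14, Noor 14, Uma 35. Uma has a majority (≥32).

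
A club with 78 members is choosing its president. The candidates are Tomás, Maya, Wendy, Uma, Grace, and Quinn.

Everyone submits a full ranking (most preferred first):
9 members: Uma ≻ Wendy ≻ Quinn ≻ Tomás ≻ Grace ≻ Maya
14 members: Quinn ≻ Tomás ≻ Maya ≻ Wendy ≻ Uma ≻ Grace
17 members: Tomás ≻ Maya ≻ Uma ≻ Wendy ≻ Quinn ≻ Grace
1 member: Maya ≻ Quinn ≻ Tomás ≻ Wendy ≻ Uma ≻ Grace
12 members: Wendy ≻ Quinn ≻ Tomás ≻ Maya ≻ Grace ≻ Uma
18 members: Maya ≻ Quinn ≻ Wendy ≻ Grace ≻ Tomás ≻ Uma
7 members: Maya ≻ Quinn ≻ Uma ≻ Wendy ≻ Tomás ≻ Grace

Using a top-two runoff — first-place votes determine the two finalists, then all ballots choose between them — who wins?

Tomás

Round 1 first-place votes: Tomás 17, Maya 26, Wendy 12, Uma 9, Grace 0, Quinn 14. Maya and Tomás advance.
Runoff: Maya is ranked above Tomás on 26 ballots, Tomás above Maya on 52.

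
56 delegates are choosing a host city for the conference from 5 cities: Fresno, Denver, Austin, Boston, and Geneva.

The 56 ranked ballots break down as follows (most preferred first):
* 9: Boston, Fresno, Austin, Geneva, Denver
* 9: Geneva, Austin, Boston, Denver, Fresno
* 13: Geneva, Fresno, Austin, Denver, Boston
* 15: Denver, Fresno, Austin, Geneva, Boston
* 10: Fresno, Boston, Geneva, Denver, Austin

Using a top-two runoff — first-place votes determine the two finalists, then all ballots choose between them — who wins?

Geneva

Round 1 first-place votes: Fresno 10, Denver 15, Austin 0, Boston 9, Geneva 22. Geneva and Denver advance.
Runoff: Geneva is ranked above Denver on 41 ballots, Denver above Geneva on 15.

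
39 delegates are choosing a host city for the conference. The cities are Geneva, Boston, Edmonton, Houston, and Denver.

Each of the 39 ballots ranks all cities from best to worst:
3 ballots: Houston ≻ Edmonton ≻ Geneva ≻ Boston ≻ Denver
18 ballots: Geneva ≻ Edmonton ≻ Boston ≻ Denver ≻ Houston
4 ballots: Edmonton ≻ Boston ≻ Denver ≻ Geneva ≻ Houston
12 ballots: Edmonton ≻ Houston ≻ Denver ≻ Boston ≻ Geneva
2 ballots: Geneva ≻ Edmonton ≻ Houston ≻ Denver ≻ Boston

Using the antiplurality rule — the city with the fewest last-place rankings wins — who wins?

Edmonton

Last-place votes: Geneva 12, Boston 2, Edmonton 0, Houston 22, Denver 3.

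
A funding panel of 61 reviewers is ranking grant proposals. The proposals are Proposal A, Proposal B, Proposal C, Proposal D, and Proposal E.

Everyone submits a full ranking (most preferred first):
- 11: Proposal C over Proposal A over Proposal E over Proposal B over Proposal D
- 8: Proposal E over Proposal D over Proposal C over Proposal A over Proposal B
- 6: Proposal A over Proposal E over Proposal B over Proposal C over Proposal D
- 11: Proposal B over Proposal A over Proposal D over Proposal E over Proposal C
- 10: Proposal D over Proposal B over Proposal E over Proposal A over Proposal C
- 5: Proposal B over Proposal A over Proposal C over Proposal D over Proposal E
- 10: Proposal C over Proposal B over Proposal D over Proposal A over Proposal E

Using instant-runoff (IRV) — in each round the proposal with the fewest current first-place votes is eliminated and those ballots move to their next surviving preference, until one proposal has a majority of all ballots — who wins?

Round 1: Proposal A 6, Proposal B 16, Proposal C 21, Proposal D 10, Proposal E 8. Proposal A eliminated.
Round 2: Proposal B 16, Proposal C 21, Proposal D 10, Proposal E 14. Proposal D eliminated.
Round 3: Proposal B 26, Proposal C 21, Proposal E 14. Proposal E eliminated.
Round 4: Proposal B 32, Proposal C 29. Proposal B has a majority (≥31).

Proposal B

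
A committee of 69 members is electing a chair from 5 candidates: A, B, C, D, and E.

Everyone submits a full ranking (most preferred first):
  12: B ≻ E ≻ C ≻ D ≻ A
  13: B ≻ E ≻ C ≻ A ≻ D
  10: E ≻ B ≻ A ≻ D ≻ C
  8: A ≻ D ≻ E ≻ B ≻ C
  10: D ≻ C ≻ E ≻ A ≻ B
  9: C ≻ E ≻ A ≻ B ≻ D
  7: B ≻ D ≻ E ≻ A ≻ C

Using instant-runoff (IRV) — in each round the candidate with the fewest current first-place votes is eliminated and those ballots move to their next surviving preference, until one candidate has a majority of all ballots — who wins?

Round 1: A 8, B 32, C 9, D 10, E 10. A eliminated.
Round 2: B 32, C 9, D 18, E 10. C eliminated.
Round 3: B 32, D 18, E 19. D eliminated.
Round 4: B 32, E 37. E has a majority (≥35).

E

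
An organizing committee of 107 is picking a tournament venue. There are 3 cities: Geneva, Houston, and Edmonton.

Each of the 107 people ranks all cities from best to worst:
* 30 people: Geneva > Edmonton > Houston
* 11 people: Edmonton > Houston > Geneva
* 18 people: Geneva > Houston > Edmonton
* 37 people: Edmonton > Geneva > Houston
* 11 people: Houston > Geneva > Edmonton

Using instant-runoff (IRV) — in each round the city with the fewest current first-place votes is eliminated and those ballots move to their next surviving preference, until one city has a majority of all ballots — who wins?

Geneva

Round 1: Geneva 48, Houston 11, Edmonton 48. Houston eliminated.
Round 2: Geneva 59, Edmonton 48. Geneva has a majority (≥54).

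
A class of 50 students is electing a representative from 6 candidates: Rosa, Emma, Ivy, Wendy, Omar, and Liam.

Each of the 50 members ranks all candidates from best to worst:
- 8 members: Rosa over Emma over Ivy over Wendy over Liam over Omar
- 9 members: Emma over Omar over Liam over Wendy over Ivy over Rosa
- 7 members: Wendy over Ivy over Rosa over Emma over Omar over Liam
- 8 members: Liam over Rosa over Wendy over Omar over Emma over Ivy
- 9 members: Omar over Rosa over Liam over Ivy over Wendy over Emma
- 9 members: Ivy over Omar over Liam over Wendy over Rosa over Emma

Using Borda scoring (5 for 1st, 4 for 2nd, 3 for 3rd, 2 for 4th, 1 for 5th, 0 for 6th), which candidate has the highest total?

Rosa: 8×5 + 9×0 + 7×3 + 8×4 + 9×4 + 9×1 = 138
Emma: 8×4 + 9×5 + 7×2 + 8×1 + 9×0 + 9×0 = 99
Ivy: 8×3 + 9×1 + 7×4 + 8×0 + 9×2 + 9×5 = 124
Wendy: 8×2 + 9×2 + 7×5 + 8×3 + 9×1 + 9×2 = 120
Omar: 8×0 + 9×4 + 7×1 + 8×2 + 9×5 + 9×4 = 140
Liam: 8×1 + 9×3 + 7×0 + 8×5 + 9×3 + 9×3 = 129

Omar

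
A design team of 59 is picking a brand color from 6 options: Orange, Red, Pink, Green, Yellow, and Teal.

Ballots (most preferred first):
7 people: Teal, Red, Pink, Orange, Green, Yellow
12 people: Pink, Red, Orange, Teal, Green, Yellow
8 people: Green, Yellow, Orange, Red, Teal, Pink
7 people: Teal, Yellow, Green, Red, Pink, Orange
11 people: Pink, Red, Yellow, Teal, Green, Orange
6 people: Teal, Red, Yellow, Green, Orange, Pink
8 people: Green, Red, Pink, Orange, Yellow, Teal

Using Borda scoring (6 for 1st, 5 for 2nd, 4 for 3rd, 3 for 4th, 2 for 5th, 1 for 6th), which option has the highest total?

Orange: 7×3 + 12×4 + 8×4 + 7×1 + 11×1 + 6×2 + 8×3 = 155
Red: 7×5 + 12×5 + 8×3 + 7×3 + 11×5 + 6×5 + 8×5 = 265
Pink: 7×4 + 12×6 + 8×1 + 7×2 + 11×6 + 6×1 + 8×4 = 226
Green: 7×2 + 12×2 + 8×6 + 7×4 + 11×2 + 6×3 + 8×6 = 202
Yellow: 7×1 + 12×1 + 8×5 + 7×5 + 11×4 + 6×4 + 8×2 = 178
Teal: 7×6 + 12×3 + 8×2 + 7×6 + 11×3 + 6×6 + 8×1 = 213

Red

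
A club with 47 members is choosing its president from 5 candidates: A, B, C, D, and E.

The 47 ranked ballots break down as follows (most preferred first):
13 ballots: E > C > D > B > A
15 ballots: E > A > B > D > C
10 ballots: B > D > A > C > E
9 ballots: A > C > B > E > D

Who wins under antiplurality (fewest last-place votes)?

Last-place votes: A 13, B 0, C 15, D 9, E 10.

B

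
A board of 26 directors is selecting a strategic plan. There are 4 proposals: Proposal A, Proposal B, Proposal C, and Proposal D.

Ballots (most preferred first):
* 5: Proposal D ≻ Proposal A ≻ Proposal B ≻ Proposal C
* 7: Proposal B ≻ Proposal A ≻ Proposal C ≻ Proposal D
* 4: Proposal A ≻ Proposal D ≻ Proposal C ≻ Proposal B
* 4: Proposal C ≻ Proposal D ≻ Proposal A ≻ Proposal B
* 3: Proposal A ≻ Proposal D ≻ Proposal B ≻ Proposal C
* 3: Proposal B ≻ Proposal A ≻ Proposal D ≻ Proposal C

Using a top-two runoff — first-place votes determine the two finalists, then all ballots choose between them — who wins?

Proposal A

Round 1 first-place votes: Proposal A 7, Proposal B 10, Proposal C 4, Proposal D 5. Proposal B and Proposal A advance.
Runoff: Proposal B is ranked above Proposal A on 10 ballots, Proposal A above Proposal B on 16.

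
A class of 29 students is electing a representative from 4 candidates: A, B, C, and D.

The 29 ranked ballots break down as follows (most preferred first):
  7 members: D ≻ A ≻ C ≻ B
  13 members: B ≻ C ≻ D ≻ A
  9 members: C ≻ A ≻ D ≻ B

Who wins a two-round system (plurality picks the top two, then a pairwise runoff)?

C

Round 1 first-place votes: A 0, B 13, C 9, D 7. B and C advance.
Runoff: B is ranked above C on 13 ballots, C above B on 16.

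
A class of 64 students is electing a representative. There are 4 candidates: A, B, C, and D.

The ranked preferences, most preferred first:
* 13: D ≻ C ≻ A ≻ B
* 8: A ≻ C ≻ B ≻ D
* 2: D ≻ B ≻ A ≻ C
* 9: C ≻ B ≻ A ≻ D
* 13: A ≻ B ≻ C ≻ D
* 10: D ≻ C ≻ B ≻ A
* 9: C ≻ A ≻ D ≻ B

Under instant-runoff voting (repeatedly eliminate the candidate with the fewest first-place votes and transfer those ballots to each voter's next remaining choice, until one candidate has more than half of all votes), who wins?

A

Round 1: A 21, B 0, C 18, D 25. B eliminated.
Round 2: A 21, C 18, D 25. C eliminated.
Round 3: A 39, D 25. A has a majority (≥33).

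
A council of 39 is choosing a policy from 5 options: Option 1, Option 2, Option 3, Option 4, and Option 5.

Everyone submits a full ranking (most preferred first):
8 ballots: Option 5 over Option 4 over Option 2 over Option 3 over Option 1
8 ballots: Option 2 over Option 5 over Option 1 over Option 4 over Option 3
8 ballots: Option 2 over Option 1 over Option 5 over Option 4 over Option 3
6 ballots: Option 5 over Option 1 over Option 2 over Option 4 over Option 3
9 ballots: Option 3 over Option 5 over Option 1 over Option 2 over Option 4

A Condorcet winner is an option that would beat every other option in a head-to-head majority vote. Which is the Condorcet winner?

Option 5

Option 5 vs Option 1: 31–8
Option 5 vs Option 2: 23–16
Option 5 vs Option 3: 30–9
Option 5 vs Option 4: 39–0
Option 5 beats every other option.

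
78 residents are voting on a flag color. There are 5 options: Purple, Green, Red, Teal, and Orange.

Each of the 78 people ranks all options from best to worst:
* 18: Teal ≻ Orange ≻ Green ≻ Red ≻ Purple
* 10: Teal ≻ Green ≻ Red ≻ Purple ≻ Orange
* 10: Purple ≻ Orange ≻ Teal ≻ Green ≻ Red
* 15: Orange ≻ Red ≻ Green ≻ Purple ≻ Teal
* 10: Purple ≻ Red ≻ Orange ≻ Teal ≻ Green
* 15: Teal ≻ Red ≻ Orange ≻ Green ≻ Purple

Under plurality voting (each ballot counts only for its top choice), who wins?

Teal

First-place votes: Purple 20, Green 0, Red 0, Teal 43, Orange 15.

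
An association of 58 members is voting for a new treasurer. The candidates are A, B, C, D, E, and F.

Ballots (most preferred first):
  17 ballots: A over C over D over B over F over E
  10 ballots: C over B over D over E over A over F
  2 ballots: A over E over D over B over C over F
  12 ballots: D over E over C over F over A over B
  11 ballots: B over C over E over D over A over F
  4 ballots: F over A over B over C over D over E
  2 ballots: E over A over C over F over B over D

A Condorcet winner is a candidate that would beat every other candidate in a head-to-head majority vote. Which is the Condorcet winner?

C

C vs A: 33–25
C vs B: 41–17
C vs D: 44–14
C vs E: 42–16
C vs F: 54–4
C beats every other candidate.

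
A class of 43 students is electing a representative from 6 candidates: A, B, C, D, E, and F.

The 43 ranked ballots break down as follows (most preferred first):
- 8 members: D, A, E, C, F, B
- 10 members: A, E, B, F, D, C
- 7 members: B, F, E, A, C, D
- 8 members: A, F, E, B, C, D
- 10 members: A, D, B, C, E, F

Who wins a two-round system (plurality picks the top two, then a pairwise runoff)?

A

Round 1 first-place votes: A 28, B 7, C 0, D 8, E 0, F 0. A and D advance.
Runoff: A is ranked above D on 35 ballots, D above A on 8.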